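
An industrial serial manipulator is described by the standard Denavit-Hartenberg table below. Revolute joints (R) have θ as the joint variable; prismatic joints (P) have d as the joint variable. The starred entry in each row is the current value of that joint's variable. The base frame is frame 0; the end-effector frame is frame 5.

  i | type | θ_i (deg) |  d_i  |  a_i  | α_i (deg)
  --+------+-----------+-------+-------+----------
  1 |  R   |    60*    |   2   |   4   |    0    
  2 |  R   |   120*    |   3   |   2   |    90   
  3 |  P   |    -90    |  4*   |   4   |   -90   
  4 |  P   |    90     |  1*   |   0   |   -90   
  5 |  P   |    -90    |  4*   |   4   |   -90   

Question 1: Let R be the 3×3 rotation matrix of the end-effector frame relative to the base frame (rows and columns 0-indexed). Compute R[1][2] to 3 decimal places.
End-effector z-axis (col 2 of R) = (-0.0000,-1.0000,-0.0000)
R[1][2] = -1.0000

-1.000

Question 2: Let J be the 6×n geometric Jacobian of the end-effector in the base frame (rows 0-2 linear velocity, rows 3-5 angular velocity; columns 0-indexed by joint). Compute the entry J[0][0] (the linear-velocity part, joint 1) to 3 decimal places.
-7.464

axis z_0 = ẑ; lever o_n−o_0 = (-5.0000,7.4641,5.0000)
cross product → J_v[:, 0] = (-7.4641,-5.0000,0.0000)
J_ω[:, 0] = z_0
entry J[0][0] = -7.4641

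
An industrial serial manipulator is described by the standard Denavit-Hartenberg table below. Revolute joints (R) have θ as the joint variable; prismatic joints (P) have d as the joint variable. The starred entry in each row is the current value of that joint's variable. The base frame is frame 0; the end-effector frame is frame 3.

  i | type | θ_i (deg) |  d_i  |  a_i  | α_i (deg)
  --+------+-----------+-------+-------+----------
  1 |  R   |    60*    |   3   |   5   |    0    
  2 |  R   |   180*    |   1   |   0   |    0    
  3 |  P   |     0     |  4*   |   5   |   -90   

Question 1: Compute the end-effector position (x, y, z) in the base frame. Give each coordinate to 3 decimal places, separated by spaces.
after link 1: o_1 = (2.5000, 4.3301, 3.0000)
after link 2: o_2 = (2.5000, 4.3301, 4.0000)
after link 3: o_3 = (-0.0000, 0.0000, 8.0000)

-0.000 0.000 8.000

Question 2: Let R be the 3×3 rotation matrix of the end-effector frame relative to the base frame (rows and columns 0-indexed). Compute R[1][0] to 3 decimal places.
End-effector x-axis (col 0 of R) = (-0.5000,-0.8660,0.0000)
R[1][0] = -0.8660

-0.866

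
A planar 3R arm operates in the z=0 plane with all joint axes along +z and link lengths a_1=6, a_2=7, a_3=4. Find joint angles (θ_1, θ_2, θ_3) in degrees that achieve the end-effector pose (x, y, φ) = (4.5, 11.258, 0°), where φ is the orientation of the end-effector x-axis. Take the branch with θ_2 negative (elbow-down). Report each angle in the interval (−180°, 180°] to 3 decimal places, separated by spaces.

wrist centre = target − a_3·(cos φ, sin φ) = (0.5000, 11.2580)
cos θ_2 = (126.9926−6²−7²)/(2·6·7) = 0.4999; θ_2 = -60.0059° (elbow-down)
β = atan2(11.2580,0.5000) = 87.4570°; ψ = atan2(-6.0625,9.4994) = -32.5462°
θ_1 = β − ψ = 120.0032°
θ_3 = φ − θ_1 − θ_2 = -59.9973° (wrapped to (-180°,180°])

120.003 -60.006 -59.997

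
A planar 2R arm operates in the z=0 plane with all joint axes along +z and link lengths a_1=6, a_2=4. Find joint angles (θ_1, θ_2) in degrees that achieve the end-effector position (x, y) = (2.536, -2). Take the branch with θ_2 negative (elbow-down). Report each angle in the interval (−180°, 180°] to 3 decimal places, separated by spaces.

cos θ_2 = (10.4313−6²−4²)/(2·6·4) = -0.8660; θ_2 = -149.9988° (elbow-down)
β = atan2(-2.0000,2.5360) = -38.2608°; ψ = atan2(-2.0001,2.5359) = -38.2625°
θ_1 = β − ψ = 0.0017°

0.002 -149.999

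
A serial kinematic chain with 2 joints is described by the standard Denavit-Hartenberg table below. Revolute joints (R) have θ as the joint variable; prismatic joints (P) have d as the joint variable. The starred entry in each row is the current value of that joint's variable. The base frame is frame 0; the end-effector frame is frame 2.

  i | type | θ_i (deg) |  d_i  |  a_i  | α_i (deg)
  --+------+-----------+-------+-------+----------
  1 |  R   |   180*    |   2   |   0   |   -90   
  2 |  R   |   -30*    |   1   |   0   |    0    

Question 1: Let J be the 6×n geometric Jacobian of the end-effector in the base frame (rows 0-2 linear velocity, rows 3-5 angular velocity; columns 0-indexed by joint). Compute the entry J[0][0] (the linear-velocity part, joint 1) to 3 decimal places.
axis z_0 = ẑ; lever o_n−o_0 = (-0.0000,-1.0000,2.0000)
cross product → J_v[:, 0] = (1.0000,-0.0000,0.0000)
J_ω[:, 0] = z_0
entry J[0][0] = 1.0000

1.000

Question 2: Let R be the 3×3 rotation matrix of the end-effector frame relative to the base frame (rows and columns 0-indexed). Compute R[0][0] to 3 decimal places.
End-effector x-axis (col 0 of R) = (-0.8660,0.0000,0.5000)
R[0][0] = -0.8660

-0.866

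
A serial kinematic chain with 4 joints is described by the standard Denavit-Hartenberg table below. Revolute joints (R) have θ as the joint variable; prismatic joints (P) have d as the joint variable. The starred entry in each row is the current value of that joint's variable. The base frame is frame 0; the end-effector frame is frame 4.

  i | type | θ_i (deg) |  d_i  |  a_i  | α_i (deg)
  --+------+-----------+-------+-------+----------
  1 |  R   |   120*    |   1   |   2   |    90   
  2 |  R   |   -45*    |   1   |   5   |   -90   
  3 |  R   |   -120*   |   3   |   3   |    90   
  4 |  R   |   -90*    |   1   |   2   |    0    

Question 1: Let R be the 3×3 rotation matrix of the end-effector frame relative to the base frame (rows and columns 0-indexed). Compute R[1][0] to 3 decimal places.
End-effector x-axis (col 0 of R) = (0.3536,-0.6124,-0.7071)
R[1][0] = -0.6124

-0.612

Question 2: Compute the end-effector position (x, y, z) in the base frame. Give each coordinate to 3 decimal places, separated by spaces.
0.398 5.506 -0.155

after link 1: o_1 = (-1.0000, 1.7321, 1.0000)
after link 2: o_2 = (-1.9017, 5.2939, -2.5355)
after link 3: o_3 = (-0.1821, 7.5115, 0.6464)
after link 4: o_4 = (0.3982, 5.5064, -0.1554)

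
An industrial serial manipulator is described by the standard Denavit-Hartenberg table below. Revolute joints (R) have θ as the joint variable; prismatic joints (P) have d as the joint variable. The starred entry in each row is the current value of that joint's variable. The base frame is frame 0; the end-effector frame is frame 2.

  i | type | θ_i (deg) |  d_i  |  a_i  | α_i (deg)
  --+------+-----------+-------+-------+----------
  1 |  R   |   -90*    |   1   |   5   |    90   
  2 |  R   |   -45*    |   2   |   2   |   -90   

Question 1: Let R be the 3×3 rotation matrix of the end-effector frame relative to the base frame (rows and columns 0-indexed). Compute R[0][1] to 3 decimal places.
End-effector y-axis (col 1 of R) = (1.0000,0.0000,-0.0000)
R[0][1] = 1.0000

1.000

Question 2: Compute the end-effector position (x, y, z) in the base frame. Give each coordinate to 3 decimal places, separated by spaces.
after link 1: o_1 = (0.0000, -5.0000, 1.0000)
after link 2: o_2 = (-2.0000, -6.4142, -0.4142)

-2.000 -6.414 -0.414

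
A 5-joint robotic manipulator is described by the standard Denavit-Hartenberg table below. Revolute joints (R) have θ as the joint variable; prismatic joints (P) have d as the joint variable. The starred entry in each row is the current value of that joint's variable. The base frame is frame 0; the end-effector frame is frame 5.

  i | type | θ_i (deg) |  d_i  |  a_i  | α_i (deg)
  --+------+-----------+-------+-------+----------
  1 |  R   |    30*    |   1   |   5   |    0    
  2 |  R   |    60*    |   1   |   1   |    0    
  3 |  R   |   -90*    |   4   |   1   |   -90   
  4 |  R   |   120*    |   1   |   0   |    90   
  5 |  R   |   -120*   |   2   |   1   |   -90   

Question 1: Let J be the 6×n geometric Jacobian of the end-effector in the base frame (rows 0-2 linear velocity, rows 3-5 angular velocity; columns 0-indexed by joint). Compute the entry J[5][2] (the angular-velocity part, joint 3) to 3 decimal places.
axis z_2 = (0.0000,0.0000,1.0000); lever o_n−o_2 = (2.9821,0.1340,3.4330)
cross product → J_v[:, 2] = (-0.1340,2.9821,0.0000)
J_ω[:, 2] = z_2
entry J[5][2] = 1.0000

1.000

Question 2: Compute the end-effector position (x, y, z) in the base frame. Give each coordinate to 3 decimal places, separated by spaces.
7.312 3.634 5.433

after link 1: o_1 = (4.3301, 2.5000, 1.0000)
after link 2: o_2 = (4.3301, 3.5000, 2.0000)
after link 3: o_3 = (5.3301, 3.5000, 6.0000)
after link 4: o_4 = (5.3301, 4.5000, 6.0000)
after link 5: o_5 = (7.3122, 3.6340, 5.4330)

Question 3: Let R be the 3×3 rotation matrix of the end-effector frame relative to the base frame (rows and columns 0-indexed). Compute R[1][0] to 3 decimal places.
-0.866

End-effector x-axis (col 0 of R) = (0.2500,-0.8660,0.4330)
R[1][0] = -0.8660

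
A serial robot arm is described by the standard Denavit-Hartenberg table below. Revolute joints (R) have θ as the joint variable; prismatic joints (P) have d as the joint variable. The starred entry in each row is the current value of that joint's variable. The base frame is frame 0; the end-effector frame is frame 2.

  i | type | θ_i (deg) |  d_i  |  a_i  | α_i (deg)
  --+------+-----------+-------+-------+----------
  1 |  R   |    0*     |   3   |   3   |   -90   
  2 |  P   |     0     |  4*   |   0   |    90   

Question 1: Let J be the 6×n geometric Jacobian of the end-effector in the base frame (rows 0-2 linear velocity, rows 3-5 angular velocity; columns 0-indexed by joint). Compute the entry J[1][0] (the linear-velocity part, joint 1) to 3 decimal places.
axis z_0 = ẑ; lever o_n−o_0 = (3.0000,4.0000,3.0000)
cross product → J_v[:, 0] = (-4.0000,3.0000,0.0000)
J_ω[:, 0] = z_0
entry J[1][0] = 3.0000

3.000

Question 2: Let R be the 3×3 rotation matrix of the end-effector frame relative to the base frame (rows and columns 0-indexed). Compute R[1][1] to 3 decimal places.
End-effector y-axis (col 1 of R) = (0.0000,1.0000,0.0000)
R[1][1] = 1.0000

1.000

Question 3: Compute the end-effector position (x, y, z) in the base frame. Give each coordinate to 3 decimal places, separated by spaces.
after link 1: o_1 = (3.0000, 0.0000, 3.0000)
after link 2: o_2 = (3.0000, 4.0000, 3.0000)

3.000 4.000 3.000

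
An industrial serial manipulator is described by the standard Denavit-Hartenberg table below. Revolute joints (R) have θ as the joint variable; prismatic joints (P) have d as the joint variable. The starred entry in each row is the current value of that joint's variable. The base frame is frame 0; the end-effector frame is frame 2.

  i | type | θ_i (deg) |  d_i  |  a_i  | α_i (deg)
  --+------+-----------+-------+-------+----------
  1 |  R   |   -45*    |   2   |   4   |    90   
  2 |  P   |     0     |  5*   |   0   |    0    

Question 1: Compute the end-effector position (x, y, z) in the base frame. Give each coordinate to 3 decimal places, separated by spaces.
-0.707 -6.364 2.000

after link 1: o_1 = (2.8284, -2.8284, 2.0000)
after link 2: o_2 = (-0.7071, -6.3640, 2.0000)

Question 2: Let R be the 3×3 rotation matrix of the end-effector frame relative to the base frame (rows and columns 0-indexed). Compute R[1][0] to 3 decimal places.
-0.707

End-effector x-axis (col 0 of R) = (0.7071,-0.7071,0.0000)
R[1][0] = -0.7071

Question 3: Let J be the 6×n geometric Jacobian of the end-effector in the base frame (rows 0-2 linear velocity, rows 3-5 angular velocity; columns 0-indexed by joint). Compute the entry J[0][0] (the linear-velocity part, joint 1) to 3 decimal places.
6.364

axis z_0 = ẑ; lever o_n−o_0 = (-0.7071,-6.3640,2.0000)
cross product → J_v[:, 0] = (6.3640,-0.7071,0.0000)
J_ω[:, 0] = z_0
entry J[0][0] = 6.3640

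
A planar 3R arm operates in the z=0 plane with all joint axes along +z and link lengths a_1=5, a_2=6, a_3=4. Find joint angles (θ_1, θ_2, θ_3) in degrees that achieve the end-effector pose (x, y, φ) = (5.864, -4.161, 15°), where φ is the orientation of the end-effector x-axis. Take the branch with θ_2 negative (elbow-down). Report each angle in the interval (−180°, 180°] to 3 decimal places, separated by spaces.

0.001 -119.997 134.997

wrist centre = target − a_3·(cos φ, sin φ) = (2.0003, -5.1963)
cos θ_2 = (31.0025−5²−6²)/(2·5·6) = -0.5000; θ_2 = -119.9973° (elbow-down)
β = atan2(-5.1963,2.0003) = -68.9459°; ψ = atan2(-5.1963,2.0002) = -68.9464°
θ_1 = β − ψ = 0.0005°
θ_3 = φ − θ_1 − θ_2 = 134.9967° (wrapped to (-180°,180°])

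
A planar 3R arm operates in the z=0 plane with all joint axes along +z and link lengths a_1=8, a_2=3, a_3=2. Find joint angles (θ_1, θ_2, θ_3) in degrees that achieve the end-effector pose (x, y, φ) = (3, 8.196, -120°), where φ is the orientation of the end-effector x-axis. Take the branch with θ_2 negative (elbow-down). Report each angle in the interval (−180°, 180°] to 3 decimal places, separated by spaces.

76.113 -30.007 -166.106

wrist centre = target − a_3·(cos φ, sin φ) = (4.0000, 9.9281)
cos θ_2 = (114.5662−8²−3²)/(2·8·3) = 0.8660; θ_2 = -30.0072° (elbow-down)
β = atan2(9.9281,4.0000) = 68.0556°; ψ = atan2(-1.5003,10.5979) = -8.0577°
θ_1 = β − ψ = 76.1133°
θ_3 = φ − θ_1 − θ_2 = -166.1061° (wrapped to (-180°,180°])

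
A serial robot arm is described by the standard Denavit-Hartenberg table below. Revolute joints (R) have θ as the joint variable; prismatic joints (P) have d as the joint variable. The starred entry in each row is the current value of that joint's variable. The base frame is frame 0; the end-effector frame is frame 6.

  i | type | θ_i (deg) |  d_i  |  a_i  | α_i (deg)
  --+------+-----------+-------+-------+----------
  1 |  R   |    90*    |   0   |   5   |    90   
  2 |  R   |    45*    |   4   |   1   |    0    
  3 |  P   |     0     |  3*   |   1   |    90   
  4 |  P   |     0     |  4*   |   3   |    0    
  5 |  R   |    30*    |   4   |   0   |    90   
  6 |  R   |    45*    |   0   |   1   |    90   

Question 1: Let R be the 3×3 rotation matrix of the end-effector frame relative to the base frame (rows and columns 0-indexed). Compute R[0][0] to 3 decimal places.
End-effector x-axis (col 0 of R) = (0.3536,0.9330,-0.0670)
R[0][0] = 0.3536

0.354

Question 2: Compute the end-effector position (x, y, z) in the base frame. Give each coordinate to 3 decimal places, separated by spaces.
7.354 15.125 -2.188

after link 1: o_1 = (0.0000, 5.0000, 0.0000)
after link 2: o_2 = (4.0000, 5.7071, 0.7071)
after link 3: o_3 = (7.0000, 6.4142, 1.4142)
after link 4: o_4 = (7.0000, 11.3640, 0.7071)
after link 5: o_5 = (7.0000, 14.1924, -2.1213)
after link 6: o_6 = (7.3536, 15.1254, -2.1883)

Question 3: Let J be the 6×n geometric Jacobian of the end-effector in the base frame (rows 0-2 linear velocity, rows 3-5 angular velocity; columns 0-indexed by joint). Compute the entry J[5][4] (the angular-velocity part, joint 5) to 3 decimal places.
axis z_4 = (0.0000,0.7071,-0.7071); lever o_n−o_4 = (0.3536,3.7614,-2.8954)
cross product → J_v[:, 4] = (0.6124,-0.2500,-0.2500)
J_ω[:, 4] = z_4
entry J[5][4] = -0.7071

-0.707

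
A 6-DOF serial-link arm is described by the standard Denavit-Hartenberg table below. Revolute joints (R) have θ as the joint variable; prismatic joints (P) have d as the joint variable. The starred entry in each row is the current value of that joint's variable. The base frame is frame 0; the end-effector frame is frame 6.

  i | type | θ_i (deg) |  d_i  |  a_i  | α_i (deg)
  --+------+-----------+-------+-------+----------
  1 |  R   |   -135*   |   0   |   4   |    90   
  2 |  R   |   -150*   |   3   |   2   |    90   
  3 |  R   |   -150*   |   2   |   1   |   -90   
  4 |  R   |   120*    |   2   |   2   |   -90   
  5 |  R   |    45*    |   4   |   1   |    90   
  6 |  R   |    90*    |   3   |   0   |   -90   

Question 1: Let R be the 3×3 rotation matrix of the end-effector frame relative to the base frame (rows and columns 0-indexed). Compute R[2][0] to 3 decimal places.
0.058

End-effector x-axis (col 0 of R) = (0.3299,0.9422,0.0580)
R[2][0] = 0.0580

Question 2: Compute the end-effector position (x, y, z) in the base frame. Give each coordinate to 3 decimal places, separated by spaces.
after link 1: o_1 = (-2.8284, -2.8284, 0.0000)
after link 2: o_2 = (-3.7250, 0.5176, -1.0000)
after link 3: o_3 = (-3.1947, 0.3409, 1.1651)
after link 4: o_4 = (-1.7932, -0.0000, -1.2679)
after link 5: o_5 = (-1.2772, 4.0815, -1.5425)
after link 6: o_6 = (0.2093, 3.7199, -4.1231)

0.209 3.720 -4.123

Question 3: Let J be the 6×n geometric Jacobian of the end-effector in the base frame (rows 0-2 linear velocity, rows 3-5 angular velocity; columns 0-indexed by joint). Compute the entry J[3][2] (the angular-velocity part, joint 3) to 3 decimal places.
axis z_2 = (0.3536,0.3536,0.8660); lever o_n−o_2 = (3.9343,3.2023,-3.1231)
cross product → J_v[:, 2] = (-3.8775,4.5114,-0.2588)
J_ω[:, 2] = z_2
entry J[3][2] = 0.3536

0.354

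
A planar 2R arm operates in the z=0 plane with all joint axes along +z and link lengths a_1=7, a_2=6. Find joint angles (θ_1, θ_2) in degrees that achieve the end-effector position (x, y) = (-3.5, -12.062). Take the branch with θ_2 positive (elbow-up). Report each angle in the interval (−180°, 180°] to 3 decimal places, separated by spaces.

-120.003 30.006

cos θ_2 = (157.7418−7²−6²)/(2·7·6) = 0.8660; θ_2 = 30.0059° (elbow-up)
β = atan2(-12.0620,-3.5000) = -106.1810°; ψ = atan2(3.0005,12.1958) = 13.8219°
θ_1 = β − ψ = -120.0029°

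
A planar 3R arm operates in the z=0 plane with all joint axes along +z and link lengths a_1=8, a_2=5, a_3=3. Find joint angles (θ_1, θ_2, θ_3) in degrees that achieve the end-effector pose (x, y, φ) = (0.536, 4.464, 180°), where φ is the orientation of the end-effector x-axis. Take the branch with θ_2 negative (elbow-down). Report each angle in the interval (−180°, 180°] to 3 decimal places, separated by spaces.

89.993 -135.001 -134.992

wrist centre = target − a_3·(cos φ, sin φ) = (3.5360, 4.4640)
cos θ_2 = (32.4306−8²−5²)/(2·8·5) = -0.7071; θ_2 = -135.0009° (elbow-down)
β = atan2(4.4640,3.5360) = 51.6167°; ψ = atan2(-3.5355,4.4644) = -38.3766°
θ_1 = β − ψ = 89.9933°
θ_3 = φ − θ_1 − θ_2 = -134.9924° (wrapped to (-180°,180°])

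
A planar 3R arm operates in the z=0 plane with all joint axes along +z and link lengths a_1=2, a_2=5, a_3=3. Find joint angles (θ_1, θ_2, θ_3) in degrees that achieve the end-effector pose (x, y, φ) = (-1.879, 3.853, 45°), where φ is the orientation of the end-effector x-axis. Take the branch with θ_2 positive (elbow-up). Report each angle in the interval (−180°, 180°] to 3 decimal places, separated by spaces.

60.011 119.996 -135.006

wrist centre = target − a_3·(cos φ, sin φ) = (-4.0003, 1.7317)
cos θ_2 = (19.0013−2²−5²)/(2·2·5) = -0.4999; θ_2 = 119.9958° (elbow-up)
β = atan2(1.7317,-4.0003) = 156.5929°; ψ = atan2(4.3303,-0.4997) = 96.5823°
θ_1 = β − ψ = 60.0106°
θ_3 = φ − θ_1 − θ_2 = -135.0064° (wrapped to (-180°,180°])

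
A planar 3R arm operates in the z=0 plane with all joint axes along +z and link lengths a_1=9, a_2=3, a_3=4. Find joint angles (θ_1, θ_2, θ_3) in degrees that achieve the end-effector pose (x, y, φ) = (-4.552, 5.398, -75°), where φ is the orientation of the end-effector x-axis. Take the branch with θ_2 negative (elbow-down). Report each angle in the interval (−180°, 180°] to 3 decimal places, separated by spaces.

135.000 -60.004 -149.996

wrist centre = target − a_3·(cos φ, sin φ) = (-5.5873, 9.2617)
cos θ_2 = (116.9968−9²−3²)/(2·9·3) = 0.4999; θ_2 = -60.0039° (elbow-down)
β = atan2(9.2617,-5.5873) = 121.1012°; ψ = atan2(-2.5982,10.4998) = -13.8986°
θ_1 = β − ψ = 134.9998°
θ_3 = φ − θ_1 − θ_2 = -149.9959° (wrapped to (-180°,180°])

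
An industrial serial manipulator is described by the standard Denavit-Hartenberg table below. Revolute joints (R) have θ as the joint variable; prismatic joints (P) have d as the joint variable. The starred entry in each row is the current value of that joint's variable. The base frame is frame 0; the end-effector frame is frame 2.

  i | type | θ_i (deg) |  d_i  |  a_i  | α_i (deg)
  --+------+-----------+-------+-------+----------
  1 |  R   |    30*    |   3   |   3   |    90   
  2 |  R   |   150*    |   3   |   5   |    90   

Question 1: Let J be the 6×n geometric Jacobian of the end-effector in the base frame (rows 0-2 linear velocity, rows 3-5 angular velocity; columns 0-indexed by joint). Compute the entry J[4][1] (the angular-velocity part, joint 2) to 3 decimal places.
axis z_1 = (0.5000,-0.8660,0.0000); lever o_n−o_1 = (-2.2500,-4.7631,2.5000)
cross product → J_v[:, 1] = (-2.1651,-1.2500,-4.3301)
J_ω[:, 1] = z_1
entry J[4][1] = -0.8660

-0.866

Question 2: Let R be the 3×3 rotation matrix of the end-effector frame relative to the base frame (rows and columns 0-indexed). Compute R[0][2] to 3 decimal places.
0.433

End-effector z-axis (col 2 of R) = (0.4330,0.2500,0.8660)
R[0][2] = 0.4330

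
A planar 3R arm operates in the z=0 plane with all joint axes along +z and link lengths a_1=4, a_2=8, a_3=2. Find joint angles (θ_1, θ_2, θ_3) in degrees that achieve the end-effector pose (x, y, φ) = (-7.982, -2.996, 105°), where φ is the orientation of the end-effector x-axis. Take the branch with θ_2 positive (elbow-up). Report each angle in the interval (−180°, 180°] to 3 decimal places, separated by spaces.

149.998 90.000 -134.997

wrist centre = target − a_3·(cos φ, sin φ) = (-7.4644, -4.9279)
cos θ_2 = (80.0004−4²−8²)/(2·4·8) = 0.0000; θ_2 = 89.9996° (elbow-up)
β = atan2(-4.9279,-7.4644) = -146.5678°; ψ = atan2(8.0000,4.0001) = 63.4346°
θ_1 = β − ψ = -210.0025°
θ_3 = φ − θ_1 − θ_2 = -134.9971° (wrapped to (-180°,180°])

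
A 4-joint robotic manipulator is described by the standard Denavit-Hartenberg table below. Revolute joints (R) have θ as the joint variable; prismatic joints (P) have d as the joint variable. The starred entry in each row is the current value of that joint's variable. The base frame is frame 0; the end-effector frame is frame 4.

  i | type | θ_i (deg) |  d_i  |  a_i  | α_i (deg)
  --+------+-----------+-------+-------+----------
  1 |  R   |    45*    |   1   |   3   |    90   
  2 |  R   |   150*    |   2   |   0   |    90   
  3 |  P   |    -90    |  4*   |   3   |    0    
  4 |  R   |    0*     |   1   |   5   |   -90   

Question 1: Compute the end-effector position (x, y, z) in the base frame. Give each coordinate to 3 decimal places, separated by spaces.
-0.354 8.132 5.330

after link 1: o_1 = (2.1213, 2.1213, 1.0000)
after link 2: o_2 = (3.5355, 0.7071, 1.0000)
after link 3: o_3 = (2.8284, 4.2426, 4.4641)
after link 4: o_4 = (-0.3536, 8.1317, 5.3301)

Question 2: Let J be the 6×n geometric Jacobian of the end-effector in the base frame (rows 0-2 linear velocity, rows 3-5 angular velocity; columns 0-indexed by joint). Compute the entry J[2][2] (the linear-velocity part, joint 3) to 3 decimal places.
0.866

prismatic axis z_2 = (0.3536,0.3536,0.8660)
J_v[:, 2] = z_2; J_ω[:, 2] = (0,0,0)
entry J[2][2] = 0.8660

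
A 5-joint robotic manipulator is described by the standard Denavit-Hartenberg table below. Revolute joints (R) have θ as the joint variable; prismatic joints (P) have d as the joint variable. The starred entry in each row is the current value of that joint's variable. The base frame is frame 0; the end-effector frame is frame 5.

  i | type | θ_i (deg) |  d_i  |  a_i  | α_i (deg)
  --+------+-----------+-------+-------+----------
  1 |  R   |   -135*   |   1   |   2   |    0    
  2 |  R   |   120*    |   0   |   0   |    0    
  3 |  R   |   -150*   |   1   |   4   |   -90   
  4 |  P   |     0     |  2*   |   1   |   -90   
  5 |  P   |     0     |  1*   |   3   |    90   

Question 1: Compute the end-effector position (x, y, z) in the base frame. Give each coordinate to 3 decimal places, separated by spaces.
after link 1: o_1 = (-1.4142, -1.4142, 1.0000)
after link 2: o_2 = (-1.4142, -1.4142, 1.0000)
after link 3: o_3 = (-5.2779, -2.4495, 2.0000)
after link 4: o_4 = (-5.7262, -4.6402, 2.0000)
after link 5: o_5 = (-8.6240, -5.4166, 1.0000)

-8.624 -5.417 1.000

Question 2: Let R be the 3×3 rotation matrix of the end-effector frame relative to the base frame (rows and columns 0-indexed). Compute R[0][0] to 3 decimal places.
End-effector x-axis (col 0 of R) = (-0.9659,-0.2588,0.0000)
R[0][0] = -0.9659

-0.966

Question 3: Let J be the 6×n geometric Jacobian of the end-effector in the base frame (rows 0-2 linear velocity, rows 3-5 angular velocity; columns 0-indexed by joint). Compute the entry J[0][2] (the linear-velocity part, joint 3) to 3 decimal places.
4.002

axis z_2 = (0.0000,0.0000,1.0000); lever o_n−o_2 = (-7.2098,-4.0024,0.0000)
cross product → J_v[:, 2] = (4.0024,-7.2098,0.0000)
J_ω[:, 2] = z_2
entry J[0][2] = 4.0024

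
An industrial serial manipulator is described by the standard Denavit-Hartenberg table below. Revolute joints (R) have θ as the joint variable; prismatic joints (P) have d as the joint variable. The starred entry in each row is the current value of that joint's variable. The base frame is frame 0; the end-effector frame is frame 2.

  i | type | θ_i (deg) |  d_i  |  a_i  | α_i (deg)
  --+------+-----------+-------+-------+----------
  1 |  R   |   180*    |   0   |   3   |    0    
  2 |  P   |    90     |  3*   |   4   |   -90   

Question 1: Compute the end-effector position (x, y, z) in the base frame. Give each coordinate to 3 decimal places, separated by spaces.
after link 1: o_1 = (-3.0000, 0.0000, 0.0000)
after link 2: o_2 = (-3.0000, -4.0000, 3.0000)

-3.000 -4.000 3.000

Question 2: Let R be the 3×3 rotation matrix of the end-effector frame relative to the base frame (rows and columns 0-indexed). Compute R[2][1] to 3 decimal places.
End-effector y-axis (col 1 of R) = (0.0000,-0.0000,-1.0000)
R[2][1] = -1.0000

-1.000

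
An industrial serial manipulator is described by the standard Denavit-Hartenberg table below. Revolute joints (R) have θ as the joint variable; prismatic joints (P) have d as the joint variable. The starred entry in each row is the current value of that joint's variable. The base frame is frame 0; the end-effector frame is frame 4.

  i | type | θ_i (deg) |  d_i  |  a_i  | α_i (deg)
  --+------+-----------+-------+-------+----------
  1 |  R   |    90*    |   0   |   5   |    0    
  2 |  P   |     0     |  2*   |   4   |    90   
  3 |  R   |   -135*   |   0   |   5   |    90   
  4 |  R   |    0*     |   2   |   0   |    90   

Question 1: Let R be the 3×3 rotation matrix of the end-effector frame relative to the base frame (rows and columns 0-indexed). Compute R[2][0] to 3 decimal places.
End-effector x-axis (col 0 of R) = (0.0000,-0.7071,-0.7071)
R[2][0] = -0.7071

-0.707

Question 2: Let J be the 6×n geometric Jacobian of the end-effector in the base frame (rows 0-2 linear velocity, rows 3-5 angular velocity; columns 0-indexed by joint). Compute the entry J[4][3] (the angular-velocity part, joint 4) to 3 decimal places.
axis z_3 = (-0.0000,-0.7071,0.7071); lever o_n−o_3 = (-0.0000,-1.4142,1.4142)
cross product → J_v[:, 3] = (-0.0000,-0.0000,-0.0000)
J_ω[:, 3] = z_3
entry J[4][3] = -0.7071

-0.707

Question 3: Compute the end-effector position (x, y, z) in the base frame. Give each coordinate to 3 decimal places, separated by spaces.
after link 1: o_1 = (0.0000, 5.0000, 0.0000)
after link 2: o_2 = (0.0000, 9.0000, 2.0000)
after link 3: o_3 = (0.0000, 5.4645, -1.5355)
after link 4: o_4 = (0.0000, 4.0503, -0.1213)

0.000 4.050 -0.121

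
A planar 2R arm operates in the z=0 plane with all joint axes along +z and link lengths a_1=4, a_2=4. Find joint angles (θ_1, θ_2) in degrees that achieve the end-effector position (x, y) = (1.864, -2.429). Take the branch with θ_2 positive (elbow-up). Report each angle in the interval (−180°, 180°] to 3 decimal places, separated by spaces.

cos θ_2 = (9.3745−4²−4²)/(2·4·4) = -0.7070; θ_2 = 134.9951° (elbow-up)
β = atan2(-2.4290,1.8640) = -52.4976°; ψ = atan2(2.8287,1.1718) = 67.4975°
θ_1 = β − ψ = -119.9951°

-119.995 134.995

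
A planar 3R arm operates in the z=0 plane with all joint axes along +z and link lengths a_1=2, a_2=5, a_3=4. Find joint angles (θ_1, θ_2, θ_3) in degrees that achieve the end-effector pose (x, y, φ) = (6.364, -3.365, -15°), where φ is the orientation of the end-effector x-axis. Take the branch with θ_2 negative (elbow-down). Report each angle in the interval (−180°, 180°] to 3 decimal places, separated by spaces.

90.012 -150.002 44.991

wrist centre = target − a_3·(cos φ, sin φ) = (2.5003, -2.3297)
cos θ_2 = (11.6791−2²−5²)/(2·2·5) = -0.8660; θ_2 = -150.0023° (elbow-down)
β = atan2(-2.3297,2.5003) = -42.9774°; ψ = atan2(-2.4998,-2.3302) = -132.9889°
θ_1 = β − ψ = 90.0115°
θ_3 = φ − θ_1 − θ_2 = 44.9908° (wrapped to (-180°,180°])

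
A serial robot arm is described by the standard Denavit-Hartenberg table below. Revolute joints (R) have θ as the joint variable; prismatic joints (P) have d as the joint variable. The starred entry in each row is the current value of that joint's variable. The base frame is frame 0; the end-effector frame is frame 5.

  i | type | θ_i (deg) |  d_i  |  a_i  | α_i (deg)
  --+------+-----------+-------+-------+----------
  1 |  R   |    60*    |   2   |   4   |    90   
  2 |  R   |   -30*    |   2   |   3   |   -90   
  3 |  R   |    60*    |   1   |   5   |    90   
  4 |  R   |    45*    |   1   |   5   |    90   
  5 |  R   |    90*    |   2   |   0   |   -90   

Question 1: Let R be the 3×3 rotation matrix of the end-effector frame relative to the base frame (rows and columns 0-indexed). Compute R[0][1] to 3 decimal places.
0.554

End-effector y-axis (col 1 of R) = (0.5540,-0.2652,0.7891)
R[0][1] = 0.5540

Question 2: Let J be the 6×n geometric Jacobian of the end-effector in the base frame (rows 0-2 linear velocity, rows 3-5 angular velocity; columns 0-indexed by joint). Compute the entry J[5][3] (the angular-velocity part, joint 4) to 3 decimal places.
axis z_3 = (0.8080,0.3995,-0.4330); lever o_n−o_3 = (-1.3023,5.3175,0.1667)
cross product → J_v[:, 3] = (2.3691,0.4292,4.8169)
J_ω[:, 3] = z_3
entry J[5][3] = -0.4330

-0.433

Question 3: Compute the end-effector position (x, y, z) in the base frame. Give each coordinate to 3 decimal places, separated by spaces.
after link 1: o_1 = (2.0000, 3.4641, 2.0000)
after link 2: o_2 = (5.0311, 4.7141, 0.5000)
after link 3: o_3 = (2.6136, 9.1872, 0.1160)
after link 4: o_4 = (2.4193, 13.9744, 1.8610)
after link 5: o_5 = (1.3113, 14.5047, 0.2827)

1.311 14.505 0.283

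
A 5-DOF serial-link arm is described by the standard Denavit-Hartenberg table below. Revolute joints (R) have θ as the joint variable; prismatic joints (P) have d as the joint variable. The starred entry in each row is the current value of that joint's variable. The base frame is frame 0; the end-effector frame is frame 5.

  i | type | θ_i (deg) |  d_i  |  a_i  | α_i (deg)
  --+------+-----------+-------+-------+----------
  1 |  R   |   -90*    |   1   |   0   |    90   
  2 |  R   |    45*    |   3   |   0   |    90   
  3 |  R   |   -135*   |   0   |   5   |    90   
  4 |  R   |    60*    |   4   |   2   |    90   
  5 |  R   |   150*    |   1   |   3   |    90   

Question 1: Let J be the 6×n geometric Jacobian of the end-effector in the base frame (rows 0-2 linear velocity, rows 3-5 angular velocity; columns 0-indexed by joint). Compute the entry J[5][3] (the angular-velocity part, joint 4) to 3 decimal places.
axis z_3 = (-0.7071,0.5000,-0.5000); lever o_n−o_3 = (-3.4882,3.7533,-2.3137)
cross product → J_v[:, 3] = (0.7198,0.1081,-0.9099)
J_ω[:, 3] = z_3
entry J[5][3] = -0.5000

-0.500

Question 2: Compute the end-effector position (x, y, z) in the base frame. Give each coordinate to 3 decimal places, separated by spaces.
-2.953 6.253 -3.814

after link 1: o_1 = (0.0000, 0.0000, 1.0000)
after link 2: o_2 = (-3.0000, -0.0000, 1.0000)
after link 3: o_3 = (0.5355, 2.5000, -1.5000)
after link 4: o_4 = (-1.5858, 3.7753, -5.2247)
after link 5: o_5 = (-2.9526, 6.2533, -3.8137)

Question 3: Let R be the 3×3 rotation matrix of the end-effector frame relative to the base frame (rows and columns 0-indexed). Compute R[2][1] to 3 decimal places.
End-effector y-axis (col 1 of R) = (0.6124,0.7866,-0.0795)
R[2][1] = -0.0795

-0.079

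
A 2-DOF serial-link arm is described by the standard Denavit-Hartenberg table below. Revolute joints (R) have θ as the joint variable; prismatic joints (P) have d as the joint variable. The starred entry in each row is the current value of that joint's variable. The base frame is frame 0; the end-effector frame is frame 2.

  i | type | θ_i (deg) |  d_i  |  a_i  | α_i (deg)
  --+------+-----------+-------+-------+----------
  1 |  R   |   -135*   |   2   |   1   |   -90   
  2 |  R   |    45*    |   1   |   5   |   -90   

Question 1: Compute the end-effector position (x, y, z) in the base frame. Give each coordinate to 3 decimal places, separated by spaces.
after link 1: o_1 = (-0.7071, -0.7071, 2.0000)
after link 2: o_2 = (-2.5000, -3.9142, -1.5355)

-2.500 -3.914 -1.536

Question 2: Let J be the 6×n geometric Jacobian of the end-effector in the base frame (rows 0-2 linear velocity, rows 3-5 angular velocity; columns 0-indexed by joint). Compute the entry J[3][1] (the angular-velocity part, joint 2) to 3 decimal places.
0.707

axis z_1 = (0.7071,-0.7071,0.0000); lever o_n−o_1 = (-1.7929,-3.2071,-3.5355)
cross product → J_v[:, 1] = (2.5000,2.5000,-3.5355)
J_ω[:, 1] = z_1
entry J[3][1] = 0.7071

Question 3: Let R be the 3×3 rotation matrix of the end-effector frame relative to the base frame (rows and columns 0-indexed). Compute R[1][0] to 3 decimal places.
End-effector x-axis (col 0 of R) = (-0.5000,-0.5000,-0.7071)
R[1][0] = -0.5000

-0.500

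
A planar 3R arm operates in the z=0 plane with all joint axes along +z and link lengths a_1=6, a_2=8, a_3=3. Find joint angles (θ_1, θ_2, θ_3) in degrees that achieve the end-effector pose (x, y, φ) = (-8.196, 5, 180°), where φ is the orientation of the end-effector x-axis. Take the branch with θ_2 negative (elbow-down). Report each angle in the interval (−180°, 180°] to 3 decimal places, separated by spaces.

wrist centre = target − a_3·(cos φ, sin φ) = (-5.1960, 5.0000)
cos θ_2 = (51.9984−6²−8²)/(2·6·8) = -0.5000; θ_2 = -120.0011° (elbow-down)
β = atan2(5.0000,-5.1960) = 136.1013°; ψ = atan2(-6.9281,1.9999) = -73.8987°
θ_1 = β − ψ = 210.0000°
θ_3 = φ − θ_1 − θ_2 = 90.0011° (wrapped to (-180°,180°])

-150.000 -120.001 90.001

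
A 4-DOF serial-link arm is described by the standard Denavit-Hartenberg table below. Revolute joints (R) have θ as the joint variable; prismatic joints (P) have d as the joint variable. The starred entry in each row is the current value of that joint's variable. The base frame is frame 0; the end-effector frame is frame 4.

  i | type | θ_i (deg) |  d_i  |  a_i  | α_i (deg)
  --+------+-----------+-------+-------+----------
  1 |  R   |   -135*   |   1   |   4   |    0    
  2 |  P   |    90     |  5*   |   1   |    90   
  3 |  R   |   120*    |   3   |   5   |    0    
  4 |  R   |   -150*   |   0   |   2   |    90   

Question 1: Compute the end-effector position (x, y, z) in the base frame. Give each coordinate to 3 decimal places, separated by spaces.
after link 1: o_1 = (-2.8284, -2.8284, 1.0000)
after link 2: o_2 = (-2.1213, -3.5355, 6.0000)
after link 3: o_3 = (-6.0104, -3.8891, 10.3301)
after link 4: o_4 = (-4.7857, -5.1138, 9.3301)

-4.786 -5.114 9.330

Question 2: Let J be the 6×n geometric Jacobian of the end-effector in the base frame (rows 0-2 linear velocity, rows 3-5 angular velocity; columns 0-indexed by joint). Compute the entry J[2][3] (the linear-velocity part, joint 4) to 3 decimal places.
axis z_3 = (-0.7071,-0.7071,0.0000); lever o_n−o_3 = (1.2247,-1.2247,-1.0000)
cross product → J_v[:, 3] = (0.7071,-0.7071,1.7321)
J_ω[:, 3] = z_3
entry J[2][3] = 1.7321

1.732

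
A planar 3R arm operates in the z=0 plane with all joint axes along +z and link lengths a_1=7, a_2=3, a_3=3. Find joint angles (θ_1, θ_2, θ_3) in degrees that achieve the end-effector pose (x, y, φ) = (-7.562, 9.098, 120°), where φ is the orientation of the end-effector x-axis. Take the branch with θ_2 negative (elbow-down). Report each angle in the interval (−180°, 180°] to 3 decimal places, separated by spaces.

150.001 -60.005 30.004

wrist centre = target − a_3·(cos φ, sin φ) = (-6.0620, 6.4999)
cos θ_2 = (78.9969−7²−3²)/(2·7·3) = 0.4999; θ_2 = -60.0050° (elbow-down)
β = atan2(6.4999,-6.0620) = 133.0034°; ψ = atan2(-2.5982,8.4998) = -16.9973°
θ_1 = β − ψ = 150.0007°
θ_3 = φ − θ_1 − θ_2 = 30.0042° (wrapped to (-180°,180°])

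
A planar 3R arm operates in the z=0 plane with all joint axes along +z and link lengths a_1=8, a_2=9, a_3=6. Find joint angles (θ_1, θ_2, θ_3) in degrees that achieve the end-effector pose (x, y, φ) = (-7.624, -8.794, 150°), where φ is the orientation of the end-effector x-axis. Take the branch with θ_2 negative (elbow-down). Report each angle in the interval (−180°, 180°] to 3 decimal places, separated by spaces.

-53.264 -90.003 -66.733

wrist centre = target − a_3·(cos φ, sin φ) = (-2.4278, -11.7940)
cos θ_2 = (144.9929−8²−9²)/(2·8·9) = -0.0000; θ_2 = -90.0028° (elbow-down)
β = atan2(-11.7940,-2.4278) = -101.6321°; ψ = atan2(-9.0000,7.9996) = -48.3680°
θ_1 = β − ψ = -53.2641°
θ_3 = φ − θ_1 − θ_2 = -66.7331° (wrapped to (-180°,180°])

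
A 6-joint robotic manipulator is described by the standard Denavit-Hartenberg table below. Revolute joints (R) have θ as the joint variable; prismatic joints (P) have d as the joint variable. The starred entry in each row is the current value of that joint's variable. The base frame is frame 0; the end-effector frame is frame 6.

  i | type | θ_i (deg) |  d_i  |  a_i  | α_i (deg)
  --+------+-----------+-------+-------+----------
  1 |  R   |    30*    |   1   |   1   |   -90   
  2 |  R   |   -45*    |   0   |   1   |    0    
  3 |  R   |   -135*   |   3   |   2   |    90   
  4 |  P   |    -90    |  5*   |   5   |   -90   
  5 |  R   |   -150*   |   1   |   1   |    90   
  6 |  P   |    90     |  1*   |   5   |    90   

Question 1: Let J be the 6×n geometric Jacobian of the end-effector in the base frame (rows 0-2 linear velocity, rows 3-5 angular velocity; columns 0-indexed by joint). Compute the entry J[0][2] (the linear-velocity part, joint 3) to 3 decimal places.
axis z_2 = (-0.5000,0.8660,0.0000); lever o_n−o_2 = (-6.6112,-4.5490,-4.6340)
cross product → J_v[:, 2] = (-4.0131,-2.3170,8.0000)
J_ω[:, 2] = z_2
entry J[0][2] = -4.0131

-4.013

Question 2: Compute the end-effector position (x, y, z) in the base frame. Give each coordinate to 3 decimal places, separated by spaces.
-5.133 -3.695 -2.927

after link 1: o_1 = (0.8660, 0.5000, 1.0000)
after link 2: o_2 = (1.4784, 0.8536, 1.7071)
after link 3: o_3 = (-1.7537, 2.4516, 1.7071)
after link 4: o_4 = (0.7463, -1.8785, -3.2929)
after link 5: o_5 = (-0.5527, -1.6285, -3.7929)
after link 6: o_6 = (-5.1328, -3.6955, -2.9269)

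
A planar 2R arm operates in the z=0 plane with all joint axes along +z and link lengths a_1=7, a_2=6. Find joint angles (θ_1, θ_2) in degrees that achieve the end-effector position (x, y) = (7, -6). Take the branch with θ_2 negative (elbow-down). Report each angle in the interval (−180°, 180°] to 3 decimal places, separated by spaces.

0.000 -90.000

cos θ_2 = (85.0000−7²−6²)/(2·7·6) = 0.0000; θ_2 = -90.0000° (elbow-down)
β = atan2(-6.0000,7.0000) = -40.6013°; ψ = atan2(-6.0000,7.0000) = -40.6013°
θ_1 = β − ψ = 0.0000°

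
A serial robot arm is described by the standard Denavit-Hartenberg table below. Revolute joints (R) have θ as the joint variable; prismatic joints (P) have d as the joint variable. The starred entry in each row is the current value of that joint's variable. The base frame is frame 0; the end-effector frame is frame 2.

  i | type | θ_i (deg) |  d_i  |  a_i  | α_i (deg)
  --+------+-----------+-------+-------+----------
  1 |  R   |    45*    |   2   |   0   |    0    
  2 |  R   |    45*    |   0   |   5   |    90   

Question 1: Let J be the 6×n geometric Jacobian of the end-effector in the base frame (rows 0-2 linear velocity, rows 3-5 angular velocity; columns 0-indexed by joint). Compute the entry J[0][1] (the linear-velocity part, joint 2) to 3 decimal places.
-5.000

axis z_1 = (0.0000,0.0000,1.0000); lever o_n−o_1 = (0.0000,5.0000,0.0000)
cross product → J_v[:, 1] = (-5.0000,0.0000,0.0000)
J_ω[:, 1] = z_1
entry J[0][1] = -5.0000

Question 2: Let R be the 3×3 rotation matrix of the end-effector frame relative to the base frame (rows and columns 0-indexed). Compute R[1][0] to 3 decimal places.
End-effector x-axis (col 0 of R) = (0.0000,1.0000,0.0000)
R[1][0] = 1.0000

1.000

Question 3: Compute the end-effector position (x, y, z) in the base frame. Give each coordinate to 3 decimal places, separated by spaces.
after link 1: o_1 = (0.0000, 0.0000, 2.0000)
after link 2: o_2 = (0.0000, 5.0000, 2.0000)

0.000 5.000 2.000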